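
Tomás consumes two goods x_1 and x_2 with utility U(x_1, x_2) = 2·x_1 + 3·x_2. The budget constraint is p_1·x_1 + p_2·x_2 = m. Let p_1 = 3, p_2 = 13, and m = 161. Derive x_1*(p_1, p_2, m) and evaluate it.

Numerically: x_1* = 53.6667, x_2* = 0.

x_1* = 53.6667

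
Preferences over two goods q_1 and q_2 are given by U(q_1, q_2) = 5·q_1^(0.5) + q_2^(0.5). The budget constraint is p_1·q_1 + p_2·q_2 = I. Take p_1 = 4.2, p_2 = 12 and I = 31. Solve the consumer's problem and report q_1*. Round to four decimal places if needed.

From the CES first-order condition, 5·(q_2/q_1)^(0.5) = p_1/p_2.
Solve for the ratio: q_2/q_1 = [(1/5)·p_1/p_2]^(2).
Substitute q_2 = (q_2/q_1)·q_1 into the budget: q_1* = I/(p_1 + p_2·(q_2/q_1)).
Numerically q_2/q_1 = 0.0049, so q_1* = 31/(4.2 + 12·0.0049) = 7.279.

q_1* = 7.279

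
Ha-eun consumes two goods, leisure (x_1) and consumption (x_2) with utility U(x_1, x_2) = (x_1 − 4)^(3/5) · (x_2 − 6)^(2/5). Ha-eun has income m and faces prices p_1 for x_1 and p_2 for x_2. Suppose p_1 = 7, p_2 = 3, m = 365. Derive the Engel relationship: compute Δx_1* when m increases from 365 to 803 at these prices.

After buying the subsistence bundle (4, 6), a share 0.6 of the remaining income goes to x_1: x_1* = 4 + 0.6·(m − 4p_1 − 6p_2)/p_1.
Discretionary income = 365 − 4·7 − 6·3 = 319; x_1* = 4 + 0.6·319/7 = 31.3429.
At m' = 803: x_1* = 68.8857. Change: 68.8857 − 31.3429 = 37.5429.

Δx_1* = 37.5429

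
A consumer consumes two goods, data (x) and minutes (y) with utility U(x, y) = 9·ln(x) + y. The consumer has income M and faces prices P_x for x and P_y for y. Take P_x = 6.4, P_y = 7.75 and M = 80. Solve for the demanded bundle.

x* = 10.8984, y* = 1.3226

Set MRS = P_x/P_y: (9/x)/1 = P_x/P_y.
So x*(P_x,P_y) = 9·P_y/P_x, independent of income; and y* = (M − 9·P_y)/P_y.
At the given prices: x* = 9·7.75/6.4 = 10.8984, and y* = 1.3226.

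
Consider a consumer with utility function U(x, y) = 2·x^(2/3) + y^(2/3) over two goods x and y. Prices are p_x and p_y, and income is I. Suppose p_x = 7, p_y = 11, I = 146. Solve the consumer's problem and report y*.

MU_x ∝ 2·x^(-1/3), MU_y ∝ y^(-1/3), so MRS = 2·(y/x)^(1/3) = p_x/p_y.
Solve for the ratio: y/x = [(1/2)·p_x/p_y]^(3).
With the ratio pinned down, the budget gives x* = I/(p_x + p_y·(y/x)) and y* = (y/x)·x*.
Numerically y/x = 0.032213, so x* = 146/(7 + 11·0.032213) = 19.8522 and y* = 0.032213·19.8522 = 0.6395.

y* = 0.6395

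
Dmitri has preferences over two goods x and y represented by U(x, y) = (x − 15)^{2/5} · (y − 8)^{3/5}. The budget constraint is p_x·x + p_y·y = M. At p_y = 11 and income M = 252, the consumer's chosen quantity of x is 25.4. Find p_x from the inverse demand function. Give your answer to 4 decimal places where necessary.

p_x = 4

This is Cobb-Douglas in (x−15, y−8): tangency gives 0.4·p_y·(y−8) = 0.6·p_x·(x−15).
Substituting into the budget: x* = 15 + 0.4·(M − 15·p_x − 8·p_y)/p_x, and y* = 8 + 0.6·(…)/p_y.
Set x* = 25.4 in the demand function and solve for p_x: p_x = 4.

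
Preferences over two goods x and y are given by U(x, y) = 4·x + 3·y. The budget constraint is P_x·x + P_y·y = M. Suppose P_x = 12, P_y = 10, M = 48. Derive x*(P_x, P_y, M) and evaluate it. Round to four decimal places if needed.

x* = 4

Perfect substitutes: compare marginal utility per dollar. 4/P_x vs 3/P_y → 0.3333 vs 0.3.
x gives more utility per dollar, so spend all income on x: x* = M/P_x, y* = 0.
Numerically: x* = 4, y* = 0.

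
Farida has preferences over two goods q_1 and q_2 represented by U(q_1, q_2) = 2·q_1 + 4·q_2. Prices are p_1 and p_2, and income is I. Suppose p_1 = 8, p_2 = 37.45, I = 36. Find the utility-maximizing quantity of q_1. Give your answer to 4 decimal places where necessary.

q_1* = 4.5

Linear utility — the consumer picks whichever good has higher MU/price: 2/8 = 0.25 vs 4/37.45 = 0.1068.
q_1 gives more utility per dollar, so spend all income on q_1: q_1* = I/p_1, q_2* = 0.
Numerically: q_1* = 4.5, q_2* = 0.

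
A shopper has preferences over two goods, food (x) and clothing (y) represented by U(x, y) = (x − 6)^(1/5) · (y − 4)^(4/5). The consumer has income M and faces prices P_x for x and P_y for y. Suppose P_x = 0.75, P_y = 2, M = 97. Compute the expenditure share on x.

share on x = 0.2206

MRS = (1/4)·(y−4)/(x−6). Tangency with P_x/P_y gives y−4 = 4·(P_x/P_y)·(x−6).
Substituting into the budget: x* = 6 + 0.2·(M − 6·P_x − 4·P_y)/P_x, and y* = 4 + 0.8·(…)/P_y.
Discretionary income = 97 − 6·0.75 − 4·2 = 84.5; x* = 6 + 0.2·84.5/0.75 = 28.5333; y* = 4 + 0.8·84.5/2 = 37.8.
Expenditure on x: 0.75·28.5333 = 21.4; share = 0.2206.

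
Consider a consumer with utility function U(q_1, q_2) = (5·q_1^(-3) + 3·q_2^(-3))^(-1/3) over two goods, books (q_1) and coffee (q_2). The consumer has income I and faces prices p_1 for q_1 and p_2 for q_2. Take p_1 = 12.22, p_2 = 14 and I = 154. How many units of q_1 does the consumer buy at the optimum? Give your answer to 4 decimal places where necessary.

q_1* = 6.3822

MRS = MU_q_1/MU_q_2 = (5/3)·(q_2/q_1)^(4). Set equal to p_1/p_2.
Hence q_2/q_1 = ((3/5)·p_1/p_2)^(1/(4)), i.e. raised to the 0.25 power.
With the ratio pinned down, the budget gives q_1* = I/(p_1 + p_2·(q_2/q_1)) and q_2* = (q_2/q_1)·q_1*.
Numerically q_2/q_1 = 0.850694, so q_1* = 154/(12.22 + 14·0.850694) = 6.3822.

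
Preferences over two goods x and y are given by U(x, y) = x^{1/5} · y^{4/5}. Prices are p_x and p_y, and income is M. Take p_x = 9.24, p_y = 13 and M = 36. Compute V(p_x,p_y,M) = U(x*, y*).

Tangency: MRS = (1/4)·y/x = p_x/p_y.
Rearranging, p_y·y = 4·p_x·x. Substituting into the budget gives p_x·x·(1 + 4) = M.
Demand: x*(p_x,p_y,M) = 0.2·M/p_x and y* = 0.8·M/p_y.
At p_x=9.24, p_y=13, M=36: x* = 0.2·36/9.24 = 0.7792, y* = 2.2154.
Utility at the optimum: U(0.7792, 2.2154) = 1.7976.

V = 1.7976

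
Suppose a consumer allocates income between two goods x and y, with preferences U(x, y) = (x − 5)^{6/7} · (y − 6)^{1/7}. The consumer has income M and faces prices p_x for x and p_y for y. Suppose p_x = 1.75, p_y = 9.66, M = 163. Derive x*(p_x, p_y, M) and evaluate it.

Discretionary income = 163 − 5·1.75 − 6·9.66 = 96.29; x* = 5 + 6/7·96.29/1.75 = 52.1624.

x* = 52.1624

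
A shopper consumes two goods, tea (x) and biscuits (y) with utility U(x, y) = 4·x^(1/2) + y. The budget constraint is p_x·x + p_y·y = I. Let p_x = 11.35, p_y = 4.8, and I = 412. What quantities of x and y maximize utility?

x* = 0.7154, y* = 84.1417

MU_x = 2/√x, MU_y = 1. Tangency: 2/√x = p_x/p_y.
Solve: √x = 2·p_y/p_x, so x*(p_x,p_y) = (2·p_y/p_x)², and y* = (I − p_x·x*)/p_y.
Plugging in: x* = (2·4.8/11.35)² = 0.7154, y* = 84.1417.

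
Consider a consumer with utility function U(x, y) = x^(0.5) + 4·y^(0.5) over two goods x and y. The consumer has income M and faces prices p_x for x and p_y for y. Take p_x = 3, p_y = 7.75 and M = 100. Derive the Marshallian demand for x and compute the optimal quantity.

MRS = MU_x/MU_y = (1/4)·(y/x)^(0.5). Set equal to p_x/p_y.
Hence y/x = (4·p_x/p_y)^(1/(0.5)), i.e. raised to the 2 power.
With the ratio pinned down, the budget gives x* = M/(p_x + p_y·(y/x)) and y* = (y/x)·x*.
Numerically y/x = 2.397503, so x* = 100/(3 + 7.75·2.397503) = 4.6338.

x* = 4.6338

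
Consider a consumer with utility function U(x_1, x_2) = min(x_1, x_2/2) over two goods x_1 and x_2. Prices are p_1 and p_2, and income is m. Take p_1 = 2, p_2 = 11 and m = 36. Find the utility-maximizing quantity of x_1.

x_1* = 1.5

Leontief preferences: the optimum is at the kink where x_1/1 = x_2/2, i.e. x_2 = 2·x_1.
Budget: p_1·x_1 + p_2·2·x_1 = m, so (p_1 + 2·p_2)·x_1 = m.
Demand: x_1*(p_1,p_2,m) = m/(p_1 + 2·p_2), x_2* = 2·m/(p_1 + 2·p_2).
Here 2 + 2·11 = 24, giving x_1* = 1.5.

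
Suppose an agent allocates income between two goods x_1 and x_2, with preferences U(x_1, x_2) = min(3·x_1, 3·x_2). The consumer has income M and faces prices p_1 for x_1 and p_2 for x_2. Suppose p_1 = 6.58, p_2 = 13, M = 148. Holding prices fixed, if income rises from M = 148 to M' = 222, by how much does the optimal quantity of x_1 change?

Δx_1* = 3.7794

Leontief preferences: the optimum is at the kink where x_1/3 = x_2/3, i.e. x_2 = x_1.
Budget: p_1·x_1 + p_2·x_1 = M, so (3·p_1 + 3·p_2)·x_1 = 3·M.
Demand: x_1*(p_1,p_2,M) = 3·M/(3·p_1 + 3·p_2), x_2* = 3·M/(3·p_1 + 3·p_2).
Here 3·6.58 + 3·13 = 58.74, giving x_1* = 7.5587.
At M' = 222: x_1* = 11.3381. Change: 11.3381 − 7.5587 = 3.7794.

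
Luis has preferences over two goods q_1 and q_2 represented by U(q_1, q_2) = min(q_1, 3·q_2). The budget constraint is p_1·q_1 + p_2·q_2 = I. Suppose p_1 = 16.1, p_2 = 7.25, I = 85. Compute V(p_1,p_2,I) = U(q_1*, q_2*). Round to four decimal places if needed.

Demand: q_1*(p_1,p_2,I) = 3·I/(3·p_1 + p_2), q_2* = I/(3·p_1 + p_2).
Here 3·16.1 + 7.25 = 55.55, giving q_1* = 4.5905 and q_2* = 1.5302.
Utility at the optimum: U(4.5905, 1.5302) = 4.5905.

V = 4.5905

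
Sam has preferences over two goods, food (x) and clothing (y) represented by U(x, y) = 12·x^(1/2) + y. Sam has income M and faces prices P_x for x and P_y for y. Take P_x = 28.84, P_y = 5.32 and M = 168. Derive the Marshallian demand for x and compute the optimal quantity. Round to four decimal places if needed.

x* = 1.225

Set MRS = P_x/P_y: 6·x^(−1/2) = P_x/P_y.
Solve: √x = 6·P_y/P_x, so x*(P_x,P_y) = (6·P_y/P_x)², and y* = (M − P_x·x*)/P_y.
Plugging in: x* = (6·5.32/28.84)² = 1.225.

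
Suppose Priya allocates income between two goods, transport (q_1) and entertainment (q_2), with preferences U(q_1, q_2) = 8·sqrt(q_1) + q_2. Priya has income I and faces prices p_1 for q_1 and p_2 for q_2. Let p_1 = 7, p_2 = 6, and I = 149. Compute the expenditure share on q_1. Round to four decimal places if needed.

share on q_1 = 0.5523

Plugging in: q_1* = (4·6/7)² = 11.7551, q_2* = 11.119.
Expenditure on q_1: 7·11.7551 = 82.2857; share = 0.5523.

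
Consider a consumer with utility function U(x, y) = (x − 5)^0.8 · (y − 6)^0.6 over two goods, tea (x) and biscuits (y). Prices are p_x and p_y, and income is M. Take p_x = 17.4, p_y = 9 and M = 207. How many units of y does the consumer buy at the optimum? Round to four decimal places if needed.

y* = 9.1429

Let x' = x−5, y' = y−6. MRS = (4/3)·y'/x' = p_x/p_y.
After buying the subsistence bundle (5, 6), a share 4/7 of the remaining income goes to x: x* = 5 + 4/7·(M − 5p_x − 6p_y)/p_x.
Discretionary income = 207 − 5·17.4 − 6·9 = 66; y* = 6 + 3/7·66/9 = 9.1429.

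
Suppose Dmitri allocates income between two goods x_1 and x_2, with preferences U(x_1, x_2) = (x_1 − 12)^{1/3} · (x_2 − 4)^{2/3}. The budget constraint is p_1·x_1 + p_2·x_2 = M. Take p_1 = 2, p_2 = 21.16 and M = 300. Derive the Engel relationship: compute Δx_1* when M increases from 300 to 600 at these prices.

Let x_1' = x_1−12, x_2' = x_2−4. MRS = (1/2)·x_2'/x_1' = p_1/p_2.
Substituting into the budget: x_1* = 12 + 1/3·(M − 12·p_1 − 4·p_2)/p_1, and x_2* = 4 + 2/3·(…)/p_2.
Discretionary income = 300 − 12·2 − 4·21.16 = 191.36; x_1* = 12 + 1/3·191.36/2 = 43.8933.
At M' = 600: x_1* = 93.8933. Change: 93.8933 − 43.8933 = 50.

Δx_1* = 50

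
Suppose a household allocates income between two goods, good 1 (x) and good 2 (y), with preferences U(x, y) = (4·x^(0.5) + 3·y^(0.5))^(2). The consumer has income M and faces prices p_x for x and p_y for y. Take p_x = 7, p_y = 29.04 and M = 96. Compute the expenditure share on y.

MU_x ∝ 4·x^(-0.5), MU_y ∝ 3·y^(-0.5), so MRS = (4/3)·(y/x)^(0.5) = p_x/p_y.
Solve for the ratio: y/x = [(3/4)·p_x/p_y]^(2).
Substitute y = (y/x)·x into the budget: x* = M/(p_x + p_y·(y/x)).
Numerically y/x = 0.032683, so x* = 96/(7 + 29.04·0.032683) = 12.0768 and y* = 0.032683·12.0768 = 0.3947.
Expenditure on y: 29.04·0.3947 = 11.4624; share = 0.1194.

share on y = 0.1194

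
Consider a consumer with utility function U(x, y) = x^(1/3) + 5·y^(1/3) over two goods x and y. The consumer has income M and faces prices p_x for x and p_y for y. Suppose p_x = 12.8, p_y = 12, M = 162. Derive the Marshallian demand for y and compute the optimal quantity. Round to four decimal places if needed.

y* = 12.424

With the ratio pinned down, the budget gives x* = M/(p_x + p_y·(y/x)) and y* = (y/x)·x*.
Numerically y/x = 12.316806, so x* = 162/(12.8 + 12·12.316806) = 1.0087 and y* = 12.316806·1.0087 = 12.424.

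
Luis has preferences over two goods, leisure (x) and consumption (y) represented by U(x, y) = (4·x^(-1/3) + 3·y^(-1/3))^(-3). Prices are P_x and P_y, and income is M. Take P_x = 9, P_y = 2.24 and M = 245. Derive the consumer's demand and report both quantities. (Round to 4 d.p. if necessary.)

x* = 17.3474, y* = 39.6758

MU_x ∝ 4·x^(-4/3), MU_y ∝ 3·y^(-4/3), so MRS = (4/3)·(y/x)^(4/3) = P_x/P_y.
Solve for the ratio: y/x = [(3/4)·P_x/P_y]^(0.75).
Substitute y = (y/x)·x into the budget: x* = M/(P_x + P_y·(y/x)).
Numerically y/x = 2.287135, so x* = 245/(9 + 2.24·2.287135) = 17.3474 and y* = 2.287135·17.3474 = 39.6758.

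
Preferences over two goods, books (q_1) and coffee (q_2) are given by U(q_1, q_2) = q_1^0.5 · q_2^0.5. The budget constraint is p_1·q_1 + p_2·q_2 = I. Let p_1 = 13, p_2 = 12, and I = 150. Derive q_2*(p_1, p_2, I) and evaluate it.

The MRS is q_2/q_1. Set MRS = p_1/p_2.
Rearranging, p_2·q_2 = p_1·q_1. Substituting into the budget gives p_1·q_1·(1 + 1) = I.
Demand: q_1*(p_1,p_2,I) = 0.5·I/p_1 and q_2* = 0.5·I/p_2.
At p_1=13, p_2=12, I=150: q_2* = 0.5·150/12 = 6.25.

q_2* = 6.25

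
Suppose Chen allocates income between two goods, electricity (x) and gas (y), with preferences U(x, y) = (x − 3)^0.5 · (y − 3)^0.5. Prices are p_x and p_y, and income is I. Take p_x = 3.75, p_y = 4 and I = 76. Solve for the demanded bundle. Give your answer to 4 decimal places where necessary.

After buying the subsistence bundle (3, 3), a share 0.5 of the remaining income goes to x: x* = 3 + 0.5·(I − 3p_x − 3p_y)/p_x.
Discretionary income = 76 − 3·3.75 − 3·4 = 52.75; x* = 3 + 0.5·52.75/3.75 = 10.0333; y* = 3 + 0.5·52.75/4 = 9.5938.

x* = 10.0333, y* = 9.5938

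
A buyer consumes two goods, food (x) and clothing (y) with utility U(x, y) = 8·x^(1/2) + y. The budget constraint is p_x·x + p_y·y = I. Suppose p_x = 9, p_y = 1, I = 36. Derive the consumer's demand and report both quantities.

Set MRS = p_x/p_y: 4·x^(−1/2) = p_x/p_y.
Solve: √x = 4·p_y/p_x, so x*(p_x,p_y) = (4·p_y/p_x)², and y* = (I − p_x·x*)/p_y.
Plugging in: x* = (4·1/9)² = 0.1975, y* = 34.2222.

x* = 0.1975, y* = 34.2222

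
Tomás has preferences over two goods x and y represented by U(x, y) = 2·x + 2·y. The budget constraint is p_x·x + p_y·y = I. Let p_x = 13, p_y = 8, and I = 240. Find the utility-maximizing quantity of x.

Linear utility — the consumer picks whichever good has higher MU/price: 2/13 = 0.1538 vs 2/8 = 0.25.
y gives more utility per dollar, so spend all income on y: y* = I/p_y, x* = 0.
Numerically: x* = 0, y* = 30.

x* = 0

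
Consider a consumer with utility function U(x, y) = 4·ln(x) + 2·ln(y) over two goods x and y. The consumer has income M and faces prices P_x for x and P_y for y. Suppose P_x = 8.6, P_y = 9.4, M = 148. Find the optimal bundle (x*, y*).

MU_x/MU_y = (4·y)/(2·x); tangency sets this equal to P_x/P_y.
Rearranging, P_y·y = (1/2)·P_x·x. Substituting into the budget gives P_x·x·(1 + (1/2)) = M.
Demand: x*(P_x,P_y,M) = 2/3·M/P_x and y* = 1/3·M/P_y.
At P_x=8.6, P_y=9.4, M=148: x* = 2/3·148/8.6 = 11.4729, y* = 5.2482.

x* = 11.4729, y* = 5.2482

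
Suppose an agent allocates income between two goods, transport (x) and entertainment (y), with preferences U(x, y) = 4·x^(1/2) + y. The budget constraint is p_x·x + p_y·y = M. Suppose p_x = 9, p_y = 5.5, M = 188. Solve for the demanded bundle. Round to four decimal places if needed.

Utility is quasi-linear in y; the FOC for x is 2/√x = p_x/p_y.
Thus x* = (2·p_y/p_x)² — independent of M — with the rest of income spent on y.
Plugging in: x* = (2·5.5/9)² = 1.4938, y* = 31.7374.

x* = 1.4938, y* = 31.7374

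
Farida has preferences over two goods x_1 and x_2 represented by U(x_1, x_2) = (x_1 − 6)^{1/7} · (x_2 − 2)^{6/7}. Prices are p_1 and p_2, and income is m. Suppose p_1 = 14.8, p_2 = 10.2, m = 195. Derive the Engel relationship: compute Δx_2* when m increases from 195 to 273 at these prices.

Δx_2* = 6.5546

MRS = (1/6)·(x_2−2)/(x_1−6). Tangency with p_1/p_2 gives x_2−2 = 6·(p_1/p_2)·(x_1−6).
Substituting into the budget: x_1* = 6 + 1/7·(m − 6·p_1 − 2·p_2)/p_1, and x_2* = 2 + 6/7·(…)/p_2.
Discretionary income = 195 − 6·14.8 − 2·10.2 = 85.8; x_2* = 2 + 6/7·85.8/10.2 = 9.2101.
At m' = 273: x_2* = 15.7647. Change: 15.7647 − 9.2101 = 6.5546.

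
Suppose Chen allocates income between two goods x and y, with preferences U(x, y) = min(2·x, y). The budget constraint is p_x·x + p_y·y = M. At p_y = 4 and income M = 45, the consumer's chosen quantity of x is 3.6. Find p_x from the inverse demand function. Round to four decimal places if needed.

With perfect complements, no substitution: consume in ratio x:y = 1:2.
Budget: p_x·x + p_y·2·x = M, so (p_x + 2·p_y)·x = M.
Demand: x*(p_x,p_y,M) = M/(p_x + 2·p_y), y* = 2·M/(p_x + 2·p_y).
Set x* = 3.6 in the demand function and solve for p_x: p_x = 4.5.

p_x = 4.5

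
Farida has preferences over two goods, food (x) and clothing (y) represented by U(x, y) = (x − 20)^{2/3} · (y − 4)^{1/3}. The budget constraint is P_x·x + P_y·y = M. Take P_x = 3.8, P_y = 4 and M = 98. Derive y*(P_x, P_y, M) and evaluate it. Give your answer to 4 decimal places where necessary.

y* = 4.5

This is Cobb-Douglas in (x−20, y−4): tangency gives 2/3·P_y·(y−4) = 1/3·P_x·(x−20).
Substituting into the budget: x* = 20 + 2/3·(M − 20·P_x − 4·P_y)/P_x, and y* = 4 + 1/3·(…)/P_y.
Discretionary income = 98 − 20·3.8 − 4·4 = 6; y* = 4 + 1/3·6/4 = 4.5.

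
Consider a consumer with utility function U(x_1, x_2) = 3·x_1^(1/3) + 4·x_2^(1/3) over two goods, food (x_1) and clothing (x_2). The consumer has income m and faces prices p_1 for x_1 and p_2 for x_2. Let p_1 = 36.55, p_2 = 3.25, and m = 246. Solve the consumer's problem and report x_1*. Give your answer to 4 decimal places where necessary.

x_1* = 1.0921

From the CES first-order condition, (3/4)·(x_2/x_1)^(2/3) = p_1/p_2.
Hence x_2/x_1 = ((4/3)·p_1/p_2)^(1/(2/3)), i.e. raised to the 1.5 power.
Substitute x_2 = (x_2/x_1)·x_1 into the budget: x_1* = m/(p_1 + p_2·(x_2/x_1)).
Numerically x_2/x_1 = 58.064961, so x_1* = 246/(36.55 + 3.25·58.064961) = 1.0921.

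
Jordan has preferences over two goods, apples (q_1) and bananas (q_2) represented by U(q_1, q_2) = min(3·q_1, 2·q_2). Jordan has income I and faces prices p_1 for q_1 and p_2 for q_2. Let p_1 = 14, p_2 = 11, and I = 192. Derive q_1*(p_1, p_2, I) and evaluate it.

Leontief preferences: the optimum is at the kink where q_1/2 = q_2/3, i.e. q_2 = (3/2)·q_1.
Budget: p_1·q_1 + p_2·(3/2)·q_1 = I, so (2·p_1 + 3·p_2)·q_1 = 2·I.
Demand: q_1*(p_1,p_2,I) = 2·I/(2·p_1 + 3·p_2), q_2* = 3·I/(2·p_1 + 3·p_2).
Here 2·14 + 3·11 = 61, giving q_1* = 6.2951.

q_1* = 6.2951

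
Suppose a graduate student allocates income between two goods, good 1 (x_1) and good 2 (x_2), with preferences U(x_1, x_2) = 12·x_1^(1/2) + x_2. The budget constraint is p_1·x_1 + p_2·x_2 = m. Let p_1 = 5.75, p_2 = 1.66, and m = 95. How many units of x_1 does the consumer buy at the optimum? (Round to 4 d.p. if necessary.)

x_1* = 3.0004

Set MRS = p_1/p_2: 6·x_1^(−1/2) = p_1/p_2.
Solve: √x_1 = 6·p_2/p_1, so x_1*(p_1,p_2) = (6·p_2/p_1)², and x_2* = (m − p_1·x_1*)/p_2.
Plugging in: x_1* = (6·1.66/5.75)² = 3.0004.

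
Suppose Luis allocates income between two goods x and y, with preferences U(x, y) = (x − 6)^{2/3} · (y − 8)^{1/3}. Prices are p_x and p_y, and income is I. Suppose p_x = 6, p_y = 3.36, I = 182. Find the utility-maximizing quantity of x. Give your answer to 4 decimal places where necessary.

This is Cobb-Douglas in (x−6, y−8): tangency gives 2/3·p_y·(y−8) = 1/3·p_x·(x−6).
After buying the subsistence bundle (6, 8), a share 2/3 of the remaining income goes to x: x* = 6 + 2/3·(I − 6p_x − 8p_y)/p_x.
Discretionary income = 182 − 6·6 − 8·3.36 = 119.12; x* = 6 + 2/3·119.12/6 = 19.2356.

x* = 19.2356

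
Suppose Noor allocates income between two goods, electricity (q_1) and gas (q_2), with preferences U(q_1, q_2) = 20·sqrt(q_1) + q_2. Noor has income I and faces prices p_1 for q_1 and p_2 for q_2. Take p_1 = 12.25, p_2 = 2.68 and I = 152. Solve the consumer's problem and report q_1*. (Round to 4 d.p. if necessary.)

Utility is quasi-linear in q_2; the FOC for q_1 is 10/√q_1 = p_1/p_2.
Thus q_1* = (10·p_2/p_1)² — independent of I — with the rest of income spent on q_2.
Plugging in: q_1* = (10·2.68/12.25)² = 4.7863.

q_1* = 4.7863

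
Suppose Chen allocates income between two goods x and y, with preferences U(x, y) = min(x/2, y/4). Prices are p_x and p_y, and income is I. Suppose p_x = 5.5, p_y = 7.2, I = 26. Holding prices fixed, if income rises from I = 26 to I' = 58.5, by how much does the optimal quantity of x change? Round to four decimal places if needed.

Δx* = 1.6332

Demand: x*(p_x,p_y,I) = 2·I/(2·p_x + 4·p_y), y* = 4·I/(2·p_x + 4·p_y).
Here 2·5.5 + 4·7.2 = 39.8, giving x* = 1.3065.
At I' = 58.5: x* = 2.9397. Change: 2.9397 − 1.3065 = 1.6332.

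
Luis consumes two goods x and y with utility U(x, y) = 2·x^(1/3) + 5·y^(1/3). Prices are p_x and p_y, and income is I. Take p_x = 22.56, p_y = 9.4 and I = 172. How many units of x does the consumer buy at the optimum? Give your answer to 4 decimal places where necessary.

x* = 1.0702

MRS = MU_x/MU_y = (2/5)·(y/x)^(2/3). Set equal to p_x/p_y.
Solve for the ratio: y/x = [(5/2)·p_x/p_y]^(1.5).
With the ratio pinned down, the budget gives x* = I/(p_x + p_y·(y/x)) and y* = (y/x)·x*.
Numerically y/x = 14.696938, so x* = 172/(22.56 + 9.4·14.696938) = 1.0702.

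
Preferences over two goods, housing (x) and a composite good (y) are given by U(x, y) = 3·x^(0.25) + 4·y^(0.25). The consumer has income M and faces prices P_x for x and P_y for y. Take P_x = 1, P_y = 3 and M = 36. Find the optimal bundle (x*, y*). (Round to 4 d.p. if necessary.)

MU_x ∝ 3·x^(-0.75), MU_y ∝ 4·y^(-0.75), so MRS = (3/4)·(y/x)^(0.75) = P_x/P_y.
Hence y/x = ((4/3)·P_x/P_y)^(1/(0.75)), i.e. raised to the 4/3 power.
With the ratio pinned down, the budget gives x* = M/(P_x + P_y·(y/x)) and y* = (y/x)·x*.
Numerically y/x = 0.339175, so x* = 36/(1 + 3·0.339175) = 17.8437 and y* = 0.339175·17.8437 = 6.0521.

x* = 17.8437, y* = 6.0521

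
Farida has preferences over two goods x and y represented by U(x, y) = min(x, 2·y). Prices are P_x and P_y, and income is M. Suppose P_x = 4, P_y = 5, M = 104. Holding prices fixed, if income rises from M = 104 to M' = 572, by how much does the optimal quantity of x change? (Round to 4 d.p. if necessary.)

Δx* = 72

Demand: x*(P_x,P_y,M) = 2·M/(2·P_x + P_y), y* = M/(2·P_x + P_y).
Here 2·4 + 5 = 13, giving x* = 16.
At M' = 572: x* = 88. Change: 88 − 16 = 72.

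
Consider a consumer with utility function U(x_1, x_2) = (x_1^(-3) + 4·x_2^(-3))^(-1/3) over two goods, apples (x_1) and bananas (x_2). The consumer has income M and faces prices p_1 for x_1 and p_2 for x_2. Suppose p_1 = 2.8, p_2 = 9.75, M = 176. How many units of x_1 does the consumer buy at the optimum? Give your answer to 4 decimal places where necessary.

Numerically x_2/x_1 = 1.035269, so x_1* = 176/(2.8 + 9.75·1.035269) = 13.6499.

x_1* = 13.6499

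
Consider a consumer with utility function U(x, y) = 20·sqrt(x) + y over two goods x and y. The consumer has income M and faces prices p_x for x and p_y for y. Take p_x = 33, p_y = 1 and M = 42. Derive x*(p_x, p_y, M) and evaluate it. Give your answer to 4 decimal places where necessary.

Set MRS = p_x/p_y: 10·x^(−1/2) = p_x/p_y.
Solve: √x = 10·p_y/p_x, so x*(p_x,p_y) = (10·p_y/p_x)², and y* = (M − p_x·x*)/p_y.
Plugging in: x* = (10·1/33)² = 0.0918.

x* = 0.0918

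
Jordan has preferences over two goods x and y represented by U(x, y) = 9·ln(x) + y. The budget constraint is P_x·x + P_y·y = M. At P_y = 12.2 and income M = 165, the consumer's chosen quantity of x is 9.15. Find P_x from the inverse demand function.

P_x = 12

Set MRS = P_x/P_y: (9/x)/1 = P_x/P_y.
So x*(P_x,P_y) = 9·P_y/P_x, independent of income; and y* = (M − 9·P_y)/P_y.
Set x* = 9.15 in the demand function and solve for P_x: P_x = 12.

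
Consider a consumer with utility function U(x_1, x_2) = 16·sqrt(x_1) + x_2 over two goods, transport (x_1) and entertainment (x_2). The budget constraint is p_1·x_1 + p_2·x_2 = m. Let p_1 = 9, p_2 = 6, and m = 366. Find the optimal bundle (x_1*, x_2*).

Set MRS = p_1/p_2: 8·x_1^(−1/2) = p_1/p_2.
Thus x_1* = (8·p_2/p_1)² — independent of m — with the rest of income spent on x_2.
Plugging in: x_1* = (8·6/9)² = 28.4444, x_2* = 18.3333.

x_1* = 28.4444, x_2* = 18.3333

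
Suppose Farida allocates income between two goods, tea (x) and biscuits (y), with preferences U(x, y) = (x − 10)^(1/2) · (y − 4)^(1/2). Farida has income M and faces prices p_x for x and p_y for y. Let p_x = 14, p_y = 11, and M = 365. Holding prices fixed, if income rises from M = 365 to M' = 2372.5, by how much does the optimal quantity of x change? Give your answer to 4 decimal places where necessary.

Let x' = x−10, y' = y−4. MRS = y'/x' = p_x/p_y.
Substituting into the budget: x* = 10 + 0.5·(M − 10·p_x − 4·p_y)/p_x, and y* = 4 + 0.5·(…)/p_y.
Discretionary income = 365 − 10·14 − 4·11 = 181; x* = 10 + 0.5·181/14 = 16.4643.
At M' = 2372.5: x* = 88.1607. Change: 88.1607 − 16.4643 = 71.6964.

Δx* = 71.6964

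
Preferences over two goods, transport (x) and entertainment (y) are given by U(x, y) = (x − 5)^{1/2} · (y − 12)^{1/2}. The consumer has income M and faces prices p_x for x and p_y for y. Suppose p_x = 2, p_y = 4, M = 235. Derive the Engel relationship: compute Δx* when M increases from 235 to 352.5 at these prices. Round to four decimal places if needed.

Δx* = 29.375

Let x' = x−5, y' = y−12. MRS = y'/x' = p_x/p_y.
After buying the subsistence bundle (5, 12), a share 0.5 of the remaining income goes to x: x* = 5 + 0.5·(M − 5p_x − 12p_y)/p_x.
Discretionary income = 235 − 5·2 − 12·4 = 177; x* = 5 + 0.5·177/2 = 49.25.
At M' = 352.5: x* = 78.625. Change: 78.625 − 49.25 = 29.375.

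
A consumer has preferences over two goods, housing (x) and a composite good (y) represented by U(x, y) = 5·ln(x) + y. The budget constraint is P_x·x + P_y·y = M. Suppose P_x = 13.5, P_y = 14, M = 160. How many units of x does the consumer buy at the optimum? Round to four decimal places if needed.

Set MRS = P_x/P_y: (5/x)/1 = P_x/P_y.
So x*(P_x,P_y) = 5·P_y/P_x, independent of income; and y* = (M − 5·P_y)/P_y.
At the given prices: x* = 5·14/13.5 = 5.1852.

x* = 5.1852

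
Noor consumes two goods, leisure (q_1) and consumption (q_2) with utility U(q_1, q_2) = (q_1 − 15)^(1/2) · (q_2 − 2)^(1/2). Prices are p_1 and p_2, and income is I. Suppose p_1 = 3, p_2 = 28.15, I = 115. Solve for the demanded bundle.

After buying the subsistence bundle (15, 2), a share 0.5 of the remaining income goes to q_1: q_1* = 15 + 0.5·(I − 15p_1 − 2p_2)/p_1.
Discretionary income = 115 − 15·3 − 2·28.15 = 13.7; q_1* = 15 + 0.5·13.7/3 = 17.2833; q_2* = 2 + 0.5·13.7/28.15 = 2.2433.

q_1* = 17.2833, q_2* = 2.2433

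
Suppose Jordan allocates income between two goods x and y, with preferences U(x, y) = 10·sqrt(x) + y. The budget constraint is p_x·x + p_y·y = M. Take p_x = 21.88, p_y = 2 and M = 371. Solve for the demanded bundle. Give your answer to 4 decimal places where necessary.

x* = 0.2089, y* = 183.2148

MU_x = 5/√x, MU_y = 1. Tangency: 5/√x = p_x/p_y.
Thus x* = (5·p_y/p_x)² — independent of M — with the rest of income spent on y.
Plugging in: x* = (5·2/21.88)² = 0.2089, y* = 183.2148.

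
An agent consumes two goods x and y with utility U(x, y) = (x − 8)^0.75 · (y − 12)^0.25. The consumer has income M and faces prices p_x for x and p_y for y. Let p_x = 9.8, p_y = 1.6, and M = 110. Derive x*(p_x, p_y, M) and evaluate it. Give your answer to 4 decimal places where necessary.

x* = 8.949

MRS = 3·(y−12)/(x−8). Tangency with p_x/p_y gives y−12 = (1/3)·(p_x/p_y)·(x−8).
After buying the subsistence bundle (8, 12), a share 0.75 of the remaining income goes to x: x* = 8 + 0.75·(M − 8p_x − 12p_y)/p_x.
Discretionary income = 110 − 8·9.8 − 12·1.6 = 12.4; x* = 8 + 0.75·12.4/9.8 = 8.949.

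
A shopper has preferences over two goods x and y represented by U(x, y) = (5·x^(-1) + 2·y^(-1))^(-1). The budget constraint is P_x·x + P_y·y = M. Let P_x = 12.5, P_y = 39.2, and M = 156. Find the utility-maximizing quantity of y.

From the CES first-order condition, (5/2)·(y/x)^(2) = P_x/P_y.
Hence y/x = ((2/5)·P_x/P_y)^(1/(2)), i.e. raised to the 0.5 power.
With the ratio pinned down, the budget gives x* = M/(P_x + P_y·(y/x)) and y* = (y/x)·x*.
Numerically y/x = 0.357143, so x* = 156/(12.5 + 39.2·0.357143) = 5.8868 and y* = 0.357143·5.8868 = 2.1024.

y* = 2.1024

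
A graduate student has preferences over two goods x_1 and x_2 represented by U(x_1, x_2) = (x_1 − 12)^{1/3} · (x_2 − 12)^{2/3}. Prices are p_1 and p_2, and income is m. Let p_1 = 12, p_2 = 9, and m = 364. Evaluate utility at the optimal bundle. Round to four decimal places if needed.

V = 5.9827

Substituting into the budget: x_1* = 12 + 1/3·(m − 12·p_1 − 12·p_2)/p_1, and x_2* = 12 + 2/3·(…)/p_2.
Discretionary income = 364 − 12·12 − 12·9 = 112; x_1* = 12 + 1/3·112/12 = 15.1111; x_2* = 12 + 2/3·112/9 = 20.2963.
Utility at the optimum: U(15.1111, 20.2963) = 5.9827.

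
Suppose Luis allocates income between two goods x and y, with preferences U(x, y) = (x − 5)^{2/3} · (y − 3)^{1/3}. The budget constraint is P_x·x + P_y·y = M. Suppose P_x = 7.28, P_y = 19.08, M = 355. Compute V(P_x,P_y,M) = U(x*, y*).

V = 13.7781

This is Cobb-Douglas in (x−5, y−3): tangency gives 2/3·P_y·(y−3) = 1/3·P_x·(x−5).
Substituting into the budget: x* = 5 + 2/3·(M − 5·P_x − 3·P_y)/P_x, and y* = 3 + 1/3·(…)/P_y.
Discretionary income = 355 − 5·7.28 − 3·19.08 = 261.36; x* = 5 + 2/3·261.36/7.28 = 28.9341; y* = 3 + 1/3·261.36/19.08 = 7.566.
Utility at the optimum: U(28.9341, 7.566) = 13.7781.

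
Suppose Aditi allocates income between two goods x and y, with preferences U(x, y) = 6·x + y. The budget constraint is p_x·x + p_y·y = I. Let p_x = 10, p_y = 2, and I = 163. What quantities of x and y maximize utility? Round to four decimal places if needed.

x* = 16.3, y* = 0

Perfect substitutes: compare marginal utility per dollar. 6/p_x vs 1/p_y → 0.6 vs 0.5.
x gives more utility per dollar, so spend all income on x: x* = I/p_x, y* = 0.
Numerically: x* = 16.3, y* = 0.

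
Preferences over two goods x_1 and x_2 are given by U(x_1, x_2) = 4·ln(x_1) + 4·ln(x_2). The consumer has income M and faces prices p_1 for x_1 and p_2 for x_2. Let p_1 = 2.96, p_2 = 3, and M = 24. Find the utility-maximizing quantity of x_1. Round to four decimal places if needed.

Demand: x_1*(p_1,p_2,M) = 0.5·M/p_1 and x_2* = 0.5·M/p_2.
At p_1=2.96, p_2=3, M=24: x_1* = 0.5·24/2.96 = 4.0541.

x_1* = 4.0541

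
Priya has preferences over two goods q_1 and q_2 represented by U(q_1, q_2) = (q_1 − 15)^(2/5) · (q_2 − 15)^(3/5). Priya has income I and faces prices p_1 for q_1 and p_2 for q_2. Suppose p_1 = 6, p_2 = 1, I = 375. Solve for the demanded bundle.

MRS = (2/3)·(q_2−15)/(q_1−15). Tangency with p_1/p_2 gives q_2−15 = (3/2)·(p_1/p_2)·(q_1−15).
After buying the subsistence bundle (15, 15), a share 0.4 of the remaining income goes to q_1: q_1* = 15 + 0.4·(I − 15p_1 − 15p_2)/p_1.
Discretionary income = 375 − 15·6 − 15·1 = 270; q_1* = 15 + 0.4·270/6 = 33; q_2* = 15 + 0.6·270/1 = 177.

q_1* = 33, q_2* = 177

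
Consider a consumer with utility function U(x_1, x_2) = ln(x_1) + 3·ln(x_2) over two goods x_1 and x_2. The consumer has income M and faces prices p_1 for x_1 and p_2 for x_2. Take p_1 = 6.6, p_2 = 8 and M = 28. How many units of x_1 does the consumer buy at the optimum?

Demand: x_1*(p_1,p_2,M) = 0.25·M/p_1 and x_2* = 0.75·M/p_2.
At p_1=6.6, p_2=8, M=28: x_1* = 0.25·28/6.6 = 1.0606.

x_1* = 1.0606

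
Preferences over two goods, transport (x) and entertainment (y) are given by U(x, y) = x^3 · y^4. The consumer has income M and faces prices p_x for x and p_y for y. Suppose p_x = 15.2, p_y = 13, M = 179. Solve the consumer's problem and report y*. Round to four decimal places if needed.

y* = 7.8681

The MRS is (3/4)·y/x. Set MRS = p_x/p_y.
So 3·p_y·y = 4·p_x·x; combined with the budget, a share 3/7 of income goes to x.
Demand: x*(p_x,p_y,M) = 3/7·M/p_x and y* = 4/7·M/p_y.
At p_x=15.2, p_y=13, M=179: y* = 4/7·179/13 = 7.8681.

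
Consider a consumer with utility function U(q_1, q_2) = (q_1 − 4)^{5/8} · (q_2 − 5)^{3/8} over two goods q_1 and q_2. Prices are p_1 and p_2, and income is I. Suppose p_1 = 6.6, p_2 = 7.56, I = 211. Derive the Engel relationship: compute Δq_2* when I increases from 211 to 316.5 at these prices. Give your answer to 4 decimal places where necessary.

Δq_2* = 5.2331

Let q_1' = q_1−4, q_2' = q_2−5. MRS = (5/3)·q_2'/q_1' = p_1/p_2.
After buying the subsistence bundle (4, 5), a share 0.625 of the remaining income goes to q_1: q_1* = 4 + 0.625·(I − 4p_1 − 5p_2)/p_1.
Discretionary income = 211 − 4·6.6 − 5·7.56 = 146.8; q_2* = 5 + 0.375·146.8/7.56 = 12.2817.
At I' = 316.5: q_2* = 17.5149. Change: 17.5149 − 12.2817 = 5.2331.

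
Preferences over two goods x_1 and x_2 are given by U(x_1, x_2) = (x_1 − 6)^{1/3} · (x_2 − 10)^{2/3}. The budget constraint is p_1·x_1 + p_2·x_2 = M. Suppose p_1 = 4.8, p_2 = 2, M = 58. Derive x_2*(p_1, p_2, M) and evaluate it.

x_2* = 13.0667

Let x_1' = x_1−6, x_2' = x_2−10. MRS = (1/2)·x_2'/x_1' = p_1/p_2.
After buying the subsistence bundle (6, 10), a share 1/3 of the remaining income goes to x_1: x_1* = 6 + 1/3·(M − 6p_1 − 10p_2)/p_1.
Discretionary income = 58 − 6·4.8 − 10·2 = 9.2; x_2* = 10 + 2/3·9.2/2 = 13.0667.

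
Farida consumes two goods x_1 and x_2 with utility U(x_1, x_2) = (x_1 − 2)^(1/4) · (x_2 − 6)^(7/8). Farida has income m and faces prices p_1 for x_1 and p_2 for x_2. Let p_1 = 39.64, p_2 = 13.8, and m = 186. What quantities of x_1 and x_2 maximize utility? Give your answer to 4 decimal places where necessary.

This is Cobb-Douglas in (x_1−2, x_2−6): tangency gives 0.25·p_2·(x_2−6) = 0.875·p_1·(x_1−2).
Substituting into the budget: x_1* = 2 + 2/9·(m − 2·p_1 − 6·p_2)/p_1, and x_2* = 6 + 7/9·(…)/p_2.
Discretionary income = 186 − 2·39.64 − 6·13.8 = 23.92; x_1* = 2 + 2/9·23.92/39.64 = 2.1341; x_2* = 6 + 7/9·23.92/13.8 = 7.3481.

x_1* = 2.1341, x_2* = 7.3481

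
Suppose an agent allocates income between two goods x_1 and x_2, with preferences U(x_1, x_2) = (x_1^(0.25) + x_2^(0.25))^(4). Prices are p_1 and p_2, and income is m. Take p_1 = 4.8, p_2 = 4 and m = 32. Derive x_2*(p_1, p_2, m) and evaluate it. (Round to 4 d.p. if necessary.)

x_2* = 4.1215

From the CES first-order condition, (x_2/x_1)^(0.75) = p_1/p_2.
Hence x_2/x_1 = (p_1/p_2)^(1/(0.75)), i.e. raised to the 4/3 power.
Substitute x_2 = (x_2/x_1)·x_1 into the budget: x_1* = m/(p_1 + p_2·(x_2/x_1)).
Numerically x_2/x_1 = 1.27519, so x_1* = 32/(4.8 + 4·1.27519) = 3.2321 and x_2* = 1.27519·3.2321 = 4.1215.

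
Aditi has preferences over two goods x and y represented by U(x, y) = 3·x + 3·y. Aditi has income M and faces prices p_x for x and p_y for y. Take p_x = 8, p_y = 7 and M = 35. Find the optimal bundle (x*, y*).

x* = 0, y* = 5

Numerically: x* = 0, y* = 5.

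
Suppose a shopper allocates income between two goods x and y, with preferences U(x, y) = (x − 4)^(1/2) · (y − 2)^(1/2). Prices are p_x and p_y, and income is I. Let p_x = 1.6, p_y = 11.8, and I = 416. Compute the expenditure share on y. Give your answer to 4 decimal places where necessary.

share on y = 0.5207

Let x' = x−4, y' = y−2. MRS = y'/x' = p_x/p_y.
After buying the subsistence bundle (4, 2), a share 0.5 of the remaining income goes to x: x* = 4 + 0.5·(I − 4p_x − 2p_y)/p_x.
Discretionary income = 416 − 4·1.6 − 2·11.8 = 386; x* = 4 + 0.5·386/1.6 = 124.625; y* = 2 + 0.5·386/11.8 = 18.3559.
Expenditure on y: 11.8·18.3559 = 216.6; share = 0.5207.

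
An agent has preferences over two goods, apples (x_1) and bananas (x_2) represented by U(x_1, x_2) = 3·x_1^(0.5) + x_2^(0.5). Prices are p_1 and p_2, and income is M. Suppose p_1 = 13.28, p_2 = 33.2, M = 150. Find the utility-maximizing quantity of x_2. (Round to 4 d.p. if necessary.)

MU_x_1 ∝ 3·x_1^(-0.5), MU_x_2 ∝ x_2^(-0.5), so MRS = 3·(x_2/x_1)^(0.5) = p_1/p_2.
Hence x_2/x_1 = ((1/3)·p_1/p_2)^(1/(0.5)), i.e. raised to the 2 power.
Substitute x_2 = (x_2/x_1)·x_1 into the budget: x_1* = M/(p_1 + p_2·(x_2/x_1)).
Numerically x_2/x_1 = 0.017778, so x_1* = 150/(13.28 + 33.2·0.017778) = 10.8145 and x_2* = 0.017778·10.8145 = 0.1923.

x_2* = 0.1923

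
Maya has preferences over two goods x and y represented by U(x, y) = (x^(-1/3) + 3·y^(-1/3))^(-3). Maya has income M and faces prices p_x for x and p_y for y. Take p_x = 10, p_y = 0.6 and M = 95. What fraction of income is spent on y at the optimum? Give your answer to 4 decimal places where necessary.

From the CES first-order condition, (1/3)·(y/x)^(4/3) = p_x/p_y.
Hence y/x = (3·p_x/p_y)^(1/(4/3)), i.e. raised to the 0.75 power.
With the ratio pinned down, the budget gives x* = M/(p_x + p_y·(y/x)) and y* = (y/x)·x*.
Numerically y/x = 18.803015, so x* = 95/(10 + 0.6·18.803015) = 4.4639 and y* = 18.803015·4.4639 = 83.9349.
Expenditure on y: 0.6·83.9349 = 50.3609; share = 0.5301.

share on y = 0.5301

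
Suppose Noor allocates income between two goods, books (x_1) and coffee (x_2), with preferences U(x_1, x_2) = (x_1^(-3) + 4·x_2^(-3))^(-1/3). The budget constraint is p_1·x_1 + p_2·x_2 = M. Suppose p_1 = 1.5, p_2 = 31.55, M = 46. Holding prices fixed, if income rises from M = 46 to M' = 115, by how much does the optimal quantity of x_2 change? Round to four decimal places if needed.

Δx_2* = 2.0401

MRS = MU_x_1/MU_x_2 = (1/4)·(x_2/x_1)^(4). Set equal to p_1/p_2.
Hence x_2/x_1 = (4·p_1/p_2)^(1/(4)), i.e. raised to the 0.25 power.
With the ratio pinned down, the budget gives x_1* = M/(p_1 + p_2·(x_2/x_1)) and x_2* = (x_2/x_1)·x_1*.
Numerically x_2/x_1 = 0.660371, so x_1* = 46/(1.5 + 31.55·0.660371) = 2.0596 and x_2* = 0.660371·2.0596 = 1.3601.
At M' = 115: x_2* = 3.4002. Change: 3.4002 − 1.3601 = 2.0401.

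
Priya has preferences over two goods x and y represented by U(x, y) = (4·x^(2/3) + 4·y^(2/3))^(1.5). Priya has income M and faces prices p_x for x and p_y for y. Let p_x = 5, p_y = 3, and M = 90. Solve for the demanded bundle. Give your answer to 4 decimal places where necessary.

x* = 4.7647, y* = 22.0588

MU_x ∝ 4·x^(-1/3), MU_y ∝ 4·y^(-1/3), so MRS = (y/x)^(1/3) = p_x/p_y.
Hence y/x = (p_x/p_y)^(1/(1/3)), i.e. raised to the 3 power.
With the ratio pinned down, the budget gives x* = M/(p_x + p_y·(y/x)) and y* = (y/x)·x*.
Numerically y/x = 4.62963, so x* = 90/(5 + 3·4.62963) = 4.7647 and y* = 4.62963·4.7647 = 22.0588.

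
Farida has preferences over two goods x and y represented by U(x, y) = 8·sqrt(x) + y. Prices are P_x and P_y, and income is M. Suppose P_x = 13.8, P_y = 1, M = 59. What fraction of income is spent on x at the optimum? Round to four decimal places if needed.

MU_x = 4/√x, MU_y = 1. Tangency: 4/√x = P_x/P_y.
Solve: √x = 4·P_y/P_x, so x*(P_x,P_y) = (4·P_y/P_x)², and y* = (M − P_x·x*)/P_y.
Plugging in: x* = (4·1/13.8)² = 0.084, y* = 57.8406.
Expenditure on x: 13.8·0.084 = 1.1594; share = 0.0197.

share on x = 0.0197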